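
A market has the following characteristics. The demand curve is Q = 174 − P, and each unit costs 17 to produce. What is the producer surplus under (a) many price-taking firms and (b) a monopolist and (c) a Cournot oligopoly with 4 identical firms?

Competition: PS = 0; Monopoly: PS = 6162.25; Cournot: PS = 3943.84

Inverting demand: P = 174 − Q.
Under competition P = MC = 17, so Q = (174 − 17)/1 = 157.
PS = (17 − 17)·157 = 0.
Monopoly sets MR = MC: 174 − 2Q = 17 ⇒ Q = 78.5, P = 174 − 78.5 = 95.5.
PS = (95.5 − 17)·78.5 = 6162.25.
Cournot with 4 identical firms: the symmetric best-response condition is 174 − 5q = 17. Each firm produces q = 31.4, total output Q = 125.6, price P = 48.4.
PS = (48.4 − 17)·125.6 = 3943.84.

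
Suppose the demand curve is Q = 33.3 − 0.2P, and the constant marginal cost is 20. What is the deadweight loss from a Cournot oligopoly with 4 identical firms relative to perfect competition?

Inverting demand: P = 166.5 − 5Q.
Under competition P = MC = 20, so Q = (166.5 − 20)/5 = 29.3.
In a 4-firm Cournot equilibrium, symmetry and the first-order condition give q = (166.5 − 20)/(25) = 5.86. So Q = 23.44 and P = 49.3.
DWL is the triangle between Q = 23.44 and Q = 29.3: ½·(29.3 − 23.44)·(49.3 − 20) = 85.849.

DWL = 85.849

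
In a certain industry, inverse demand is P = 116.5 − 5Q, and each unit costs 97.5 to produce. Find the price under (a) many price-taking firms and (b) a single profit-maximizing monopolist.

Competition: P = 97.5; Monopoly: P = 107

Competitive firms price at marginal cost: P = 97.5, giving Q = 3.8.
Monopoly sets MR = MC: 116.5 − 10Q = 97.5 ⇒ Q = 1.9, P = 116.5 − 5·1.9 = 107.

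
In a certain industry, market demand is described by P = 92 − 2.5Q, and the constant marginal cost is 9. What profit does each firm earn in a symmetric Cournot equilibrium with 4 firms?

π_i = 110.224

With 4 symmetric Cournot firms, each firm's FOC gives 92 − 12.5q = 9, so q = 6.64, Q = 4·6.64 = 26.56, and P = 25.6.
Each firm's profit = (25.6 − 9)·6.64 = 110.224.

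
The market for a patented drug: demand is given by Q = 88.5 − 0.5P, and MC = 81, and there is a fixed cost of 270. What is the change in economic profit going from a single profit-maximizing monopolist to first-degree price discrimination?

Inverting demand: P = 177 − 2Q.
A monopolist chooses Q where MR = MC. MR = 177 − 4Q; setting this equal to 81 gives Q = 24 and P = 129.
Profit = (129 − 81)·24 − 270 = 882.
Under first-degree price discrimination the firm charges each unit its demand price and produces up to where P = MC, i.e. Q = 48. Consumer surplus is zero; producer surplus equals total surplus.
PS equals the full surplus area, 2304. Profit = 2304 − 270 = 2034.
Change in economic profit: 2034 − 882 = 1152.

π rises by 1152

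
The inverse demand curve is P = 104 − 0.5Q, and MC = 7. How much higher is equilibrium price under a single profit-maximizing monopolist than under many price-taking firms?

Equilibrium price rises by 48.5

Under competition P = MC = 7, so Q = (104 − 7)/0.5 = 194.
A monopolist chooses Q where MR = MC. MR = 104 − Q; setting this equal to 7 gives Q = 97 and P = 55.5.
Change in equilibrium price: 55.5 − 7 = 48.5.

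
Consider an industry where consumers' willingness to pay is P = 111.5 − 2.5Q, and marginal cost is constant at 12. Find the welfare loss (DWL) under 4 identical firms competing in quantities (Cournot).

Perfect competition: P = MC = 12, so 111.5 − 2.5Q = 12 and Q = 39.8.
With 4 symmetric Cournot firms, each firm's FOC gives 111.5 − 12.5q = 12, so q = 7.96, Q = 4·7.96 = 31.84, and P = 31.9.
DWL is the triangle between Q = 31.84 and Q = 39.8: ½·(39.8 − 31.84)·(31.9 − 12) = 79.202.

DWL = 79.202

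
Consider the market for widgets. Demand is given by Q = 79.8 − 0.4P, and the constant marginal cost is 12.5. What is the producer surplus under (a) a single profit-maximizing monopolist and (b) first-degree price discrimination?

Monopoly: PS = 3496.9; Perfect PD: PS = 6993.8

Inverting demand: P = 199.5 − 2.5Q.
The monopolist equates marginal revenue to marginal cost: 199.5 − 5Q = 12.5, so Q = 37.4. From demand, P = 106.
PS = (106 − 12.5)·37.4 = 3496.9.
With perfect price discrimination, output is the efficient level Q = 74.8 (where demand meets MC), but every buyer pays their willingness to pay: CS = 0 and PS = total surplus.
PS = ½·(199.5 − 12.5)·74.8 = 6993.8.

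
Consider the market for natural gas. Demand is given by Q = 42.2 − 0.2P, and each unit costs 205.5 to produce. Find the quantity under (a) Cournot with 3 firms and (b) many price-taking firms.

Inverting demand: P = 211 − 5Q.
Cournot with 3 identical firms: the symmetric best-response condition is 211 − 20q = 205.5. Each firm produces q = 0.275, total output Q = 0.825, price P = 206.875.
Perfect competition: P = MC = 205.5, so 211 − 5Q = 205.5 and Q = 1.1.

Cournot: Q = 0.825; Competition: Q = 1.1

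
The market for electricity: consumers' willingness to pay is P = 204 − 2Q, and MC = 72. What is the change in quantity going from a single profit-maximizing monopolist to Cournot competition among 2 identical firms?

The monopolist equates marginal revenue to marginal cost: 204 − 4Q = 72, so Q = 33. From demand, P = 138.
Cournot with 2 identical firms: the symmetric best-response condition is 204 − 6q = 72. Each firm produces q = 22, total output Q = 44, price P = 116.
Change in quantity: 44 − 33 = 11.

Quantity rises by 11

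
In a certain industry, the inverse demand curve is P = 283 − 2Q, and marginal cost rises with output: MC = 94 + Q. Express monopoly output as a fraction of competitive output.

Q_m/Q_c = 0.6

A monopolist chooses Q where MR = MC. MR = 283 − 4Q; setting this equal to 94 + Q gives Q = 37.8 and P = 207.4.
Competitive equilibrium sets price equal to marginal cost: 283 − 2Q = 94 + Q, so Q = 63 and P = 157.
Ratio Q_m/Q_c = 37.8/63 = 0.6.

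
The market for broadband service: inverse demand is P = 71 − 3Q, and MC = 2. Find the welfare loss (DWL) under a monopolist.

Under competition P = MC = 2, so Q = (71 − 2)/3 = 23.
A monopolist chooses Q where MR = MC. MR = 71 − 6Q; setting this equal to 2 gives Q = 11.5 and P = 36.5.
DWL is the triangle between Q = 11.5 and Q = 23: ½·(23 − 11.5)·(36.5 − 2) = 198.375.

DWL = 198.375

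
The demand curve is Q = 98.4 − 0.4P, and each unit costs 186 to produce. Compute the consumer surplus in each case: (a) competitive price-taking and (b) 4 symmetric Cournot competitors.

Inverting demand: P = 246 − 2.5Q.
Under competition P = MC = 186, so Q = (246 − 186)/2.5 = 24.
CS = ½·(246 − 186)·24 = 720.
In a 4-firm Cournot equilibrium, symmetry and the first-order condition give q = (246 − 186)/(12.5) = 4.8. So Q = 19.2 and P = 198.
CS = ½·(246 − 198)·19.2 = 460.8.

Competition: CS = 720; Cournot: CS = 460.8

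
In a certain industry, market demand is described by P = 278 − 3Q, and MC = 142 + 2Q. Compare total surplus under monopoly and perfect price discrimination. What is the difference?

A monopolist chooses Q where MR = MC. MR = 278 − 6Q; setting this equal to 142 + 2Q gives Q = 17 and P = 227.
CS = ½·(278 − 227)·17 = 433.5; PS = (227·17 − 142·17 − ½·2·17²) = 1156; TS = 1589.5.
With perfect price discrimination, output is the efficient level Q = 27.2 (where demand meets MC), but every buyer pays their willingness to pay: CS = 0 and PS = total surplus.
TS = 1849.6 (equal to competitive TS).
Change in total surplus: 1849.6 − 1589.5 = 260.1.

Total surplus rises by 260.1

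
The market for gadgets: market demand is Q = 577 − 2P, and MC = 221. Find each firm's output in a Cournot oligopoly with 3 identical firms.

Inverting demand: P = 288.5 − 0.5Q.
Cournot with 3 identical firms: the symmetric best-response condition is 288.5 − 2q = 221. Each firm produces q = 33.75, total output Q = 101.25, price P = 237.875.

q_i = 33.75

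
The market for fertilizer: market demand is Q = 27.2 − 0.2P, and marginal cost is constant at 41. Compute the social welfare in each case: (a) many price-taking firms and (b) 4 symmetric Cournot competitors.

Competition: TS = 902.5; Cournot: TS = 866.4

Inverting demand: P = 136 − 5Q.
Perfect competition: P = MC = 41, so 136 − 5Q = 41 and Q = 19.
CS = ½·(136 − 41)·19 = 902.5; PS = (41 − 41)·19 = 0; TS = 902.5.
Cournot with 4 identical firms: the symmetric best-response condition is 136 − 25q = 41. Each firm produces q = 3.8, total output Q = 15.2, price P = 60.
CS = ½·(136 − 60)·15.2 = 577.6; PS = (60 − 41)·15.2 = 288.8; TS = 866.4.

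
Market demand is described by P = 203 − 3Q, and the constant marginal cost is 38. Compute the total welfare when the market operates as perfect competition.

Competitive firms price at marginal cost: P = 38, giving Q = 55.
CS = ½·(203 − 38)·55 = 4537.5; PS = (38 − 38)·55 = 0; TS = 4537.5.

TS = 4537.5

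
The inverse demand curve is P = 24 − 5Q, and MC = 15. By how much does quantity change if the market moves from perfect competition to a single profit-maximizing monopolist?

Competitive firms price at marginal cost: P = 15, giving Q = 1.8.
The monopolist equates marginal revenue to marginal cost: 24 − 10Q = 15, so Q = 0.9. From demand, P = 19.5.
Change in quantity: 0.9 − 1.8 = −0.9.

Q falls by 0.9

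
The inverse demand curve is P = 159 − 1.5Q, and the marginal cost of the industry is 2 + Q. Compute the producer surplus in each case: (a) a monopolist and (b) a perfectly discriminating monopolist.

The monopolist equates marginal revenue to marginal cost: 159 − 3Q = 2 + Q, so Q = 39.25. From demand, P = 100.125.
PS = P·Q − VC(Q) = 100.125·39.25 − (2·39.25 + ½·1·39.25²) = 3081.125.
Under first-degree price discrimination the firm charges each unit its demand price and produces up to where P = MC, i.e. Q = 62.8. Consumer surplus is zero; producer surplus equals total surplus.
PS = ½·(159 − 2)·62.8 = 4929.8.

Monopoly: PS = 3081.125; Perfect PD: PS = 4929.8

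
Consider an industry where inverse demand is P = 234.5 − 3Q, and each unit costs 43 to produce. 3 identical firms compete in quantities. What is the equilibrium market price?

With 3 symmetric Cournot firms, each firm's FOC gives 234.5 − 12q = 43, so q = 383/24, Q = 3·383/24 = 47.875, and P = 90.875.

P = 90.875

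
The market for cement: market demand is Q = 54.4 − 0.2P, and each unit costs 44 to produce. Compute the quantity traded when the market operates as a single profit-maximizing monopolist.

Q = 22.8

Inverting demand: P = 272 − 5Q.
A monopolist chooses Q where MR = MC. MR = 272 − 10Q; setting this equal to 44 gives Q = 22.8 and P = 158.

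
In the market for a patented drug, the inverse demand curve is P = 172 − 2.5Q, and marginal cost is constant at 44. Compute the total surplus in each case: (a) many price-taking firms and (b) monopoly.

Perfect competition: P = MC = 44, so 172 − 2.5Q = 44 and Q = 51.2.
CS = ½·(172 − 44)·51.2 = 3276.8; PS = (44 − 44)·51.2 = 0; TS = 3276.8.
A monopolist chooses Q where MR = MC. MR = 172 − 5Q; setting this equal to 44 gives Q = 25.6 and P = 108.
CS = ½·(172 − 108)·25.6 = 819.2; PS = (108 − 44)·25.6 = 1638.4; TS = 2457.6.

Competition: TS = 3276.8; Monopoly: TS = 2457.6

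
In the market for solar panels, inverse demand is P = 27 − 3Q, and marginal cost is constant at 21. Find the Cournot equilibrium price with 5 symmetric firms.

P = 22

Cournot with 5 identical firms: the symmetric best-response condition is 27 − 18q = 21. Each firm produces q = 1/3, total output Q = 5/3, price P = 22.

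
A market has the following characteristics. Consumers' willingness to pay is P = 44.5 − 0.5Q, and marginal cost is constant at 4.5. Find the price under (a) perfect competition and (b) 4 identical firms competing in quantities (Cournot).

Competition: P = 4.5; Cournot: P = 12.5

Perfect competition: P = MC = 4.5, so 44.5 − 0.5Q = 4.5 and Q = 80.
Cournot with 4 identical firms: the symmetric best-response condition is 44.5 − 2.5q = 4.5. Each firm produces q = 16, total output Q = 64, price P = 12.5.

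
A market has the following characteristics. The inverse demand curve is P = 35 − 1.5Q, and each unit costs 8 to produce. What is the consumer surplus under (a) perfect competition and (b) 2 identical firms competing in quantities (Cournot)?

Competition: CS = 243; Cournot: CS = 108

Under competition P = MC = 8, so Q = (35 − 8)/1.5 = 18.
CS = ½·(35 − 8)·18 = 243.
In a 2-firm Cournot equilibrium, symmetry and the first-order condition give q = (35 − 8)/(4.5) = 6. So Q = 12 and P = 17.
CS = ½·(35 − 17)·12 = 108.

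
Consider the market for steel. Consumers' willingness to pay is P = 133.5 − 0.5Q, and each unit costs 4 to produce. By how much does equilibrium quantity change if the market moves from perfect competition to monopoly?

Equilibrium quantity falls by 129.5

Perfect competition: P = MC = 4, so 133.5 − 0.5Q = 4 and Q = 259.
The monopolist equates marginal revenue to marginal cost: 133.5 − Q = 4, so Q = 129.5. From demand, P = 68.75.
Change in equilibrium quantity: 129.5 − 259 = −129.5.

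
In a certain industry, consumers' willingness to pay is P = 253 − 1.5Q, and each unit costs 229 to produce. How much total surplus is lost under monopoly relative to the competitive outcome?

DWL = 48

Perfect competition: P = MC = 229, so 253 − 1.5Q = 229 and Q = 16.
A monopolist chooses Q where MR = MC. MR = 253 − 3Q; setting this equal to 229 gives Q = 8 and P = 241.
DWL is the triangle between Q = 8 and Q = 16: ½·(16 − 8)·(241 − 229) = 48.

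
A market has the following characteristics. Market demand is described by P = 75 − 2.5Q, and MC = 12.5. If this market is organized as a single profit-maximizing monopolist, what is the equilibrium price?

Monopoly sets MR = MC: 75 − 5Q = 12.5 ⇒ Q = 12.5, P = 75 − 2.5·12.5 = 43.75.

P = 43.75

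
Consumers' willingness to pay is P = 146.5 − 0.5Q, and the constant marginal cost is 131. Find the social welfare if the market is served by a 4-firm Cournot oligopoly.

TS = 230.64

In a 4-firm Cournot equilibrium, symmetry and the first-order condition give q = (146.5 − 131)/(2.5) = 6.2. So Q = 24.8 and P = 134.1.
CS = ½·(146.5 − 134.1)·24.8 = 153.76; PS = (134.1 − 131)·24.8 = 76.88; TS = 230.64.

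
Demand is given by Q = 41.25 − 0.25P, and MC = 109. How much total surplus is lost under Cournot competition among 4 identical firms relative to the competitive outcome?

Inverting demand: P = 165 − 4Q.
Under competition P = MC = 109, so Q = (165 − 109)/4 = 14.
Cournot with 4 identical firms: the symmetric best-response condition is 165 − 20q = 109. Each firm produces q = 2.8, total output Q = 11.2, price P = 120.2.
DWL is the triangle between Q = 11.2 and Q = 14: ½·(14 − 11.2)·(120.2 − 109) = 15.68.

DWL = 15.68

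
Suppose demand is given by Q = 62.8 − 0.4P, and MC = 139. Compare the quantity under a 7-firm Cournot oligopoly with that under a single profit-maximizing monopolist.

Cournot: Q = 6.3; Monopoly: Q = 3.6

Inverting demand: P = 157 − 2.5Q.
Cournot with 7 identical firms: the symmetric best-response condition is 157 − 20q = 139. Each firm produces q = 0.9, total output Q = 6.3, price P = 141.25.
Monopoly sets MR = MC: 157 − 5Q = 139 ⇒ Q = 3.6, P = 157 − 2.5·3.6 = 148.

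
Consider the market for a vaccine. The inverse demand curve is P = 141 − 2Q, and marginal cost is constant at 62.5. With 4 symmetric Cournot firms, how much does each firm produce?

q_i = 7.85

Cournot with 4 identical firms: the symmetric best-response condition is 141 − 10q = 62.5. Each firm produces q = 7.85, total output Q = 31.4, price P = 78.2.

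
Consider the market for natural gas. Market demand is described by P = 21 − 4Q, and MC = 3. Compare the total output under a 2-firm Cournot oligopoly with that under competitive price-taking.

With 2 symmetric Cournot firms, each firm's FOC gives 21 − 12q = 3, so q = 1.5, Q = 2·1.5 = 3, and P = 9.
Under competition P = MC = 3, so Q = (21 − 3)/4 = 4.5.

Cournot: Q = 3; Competition: Q = 4.5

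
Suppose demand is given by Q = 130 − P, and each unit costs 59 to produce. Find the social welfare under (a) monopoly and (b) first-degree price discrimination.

Monopoly: TS = 1890.375; Perfect PD: TS = 2520.5

Inverting demand: P = 130 − Q.
A monopolist chooses Q where MR = MC. MR = 130 − 2Q; setting this equal to 59 gives Q = 35.5 and P = 94.5.
CS = ½·(130 − 94.5)·35.5 = 630.125; PS = (94.5 − 59)·35.5 = 1260.25; TS = 1890.375.
Under first-degree price discrimination the firm charges each unit its demand price and produces up to where P = MC, i.e. Q = 71. Consumer surplus is zero; producer surplus equals total surplus.
TS = 2520.5 (equal to competitive TS).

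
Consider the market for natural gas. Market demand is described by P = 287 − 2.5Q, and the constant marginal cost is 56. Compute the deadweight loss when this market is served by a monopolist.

Under competition P = MC = 56, so Q = (287 − 56)/2.5 = 92.4.
Monopoly sets MR = MC: 287 − 5Q = 56 ⇒ Q = 46.2, P = 287 − 2.5·46.2 = 171.5.
DWL is the triangle between Q = 46.2 and Q = 92.4: ½·(92.4 − 46.2)·(171.5 − 56) = 2668.05.

DWL = 2668.05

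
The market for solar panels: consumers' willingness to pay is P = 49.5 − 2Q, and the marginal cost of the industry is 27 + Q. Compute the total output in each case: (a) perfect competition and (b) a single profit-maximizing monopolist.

Competition: Q = 7.5; Monopoly: Q = 4.5

Competitive equilibrium sets price equal to marginal cost: 49.5 − 2Q = 27 + Q, so Q = 7.5 and P = 34.5.
Monopoly sets MR = MC: 49.5 − 4Q = 27 + Q ⇒ Q = 4.5, P = 49.5 − 2·4.5 = 40.5.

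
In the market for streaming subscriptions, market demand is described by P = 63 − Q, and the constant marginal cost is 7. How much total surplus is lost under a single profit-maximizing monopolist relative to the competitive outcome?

DWL = 392

Under competition P = MC = 7, so Q = (63 − 7)/1 = 56.
The monopolist equates marginal revenue to marginal cost: 63 − 2Q = 7, so Q = 28. From demand, P = 35.
DWL is the triangle between Q = 28 and Q = 56: ½·(56 − 28)·(35 − 7) = 392.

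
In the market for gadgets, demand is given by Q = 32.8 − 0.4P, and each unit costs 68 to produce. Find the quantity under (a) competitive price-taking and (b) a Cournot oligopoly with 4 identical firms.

Competition: Q = 5.6; Cournot: Q = 4.48

Inverting demand: P = 82 − 2.5Q.
Perfect competition: P = MC = 68, so 82 − 2.5Q = 68 and Q = 5.6.
In a 4-firm Cournot equilibrium, symmetry and the first-order condition give q = (82 − 68)/(12.5) = 1.12. So Q = 4.48 and P = 70.8.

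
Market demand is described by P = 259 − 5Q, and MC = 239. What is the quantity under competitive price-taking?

Competitive firms price at marginal cost: P = 239, giving Q = 4.

Q = 4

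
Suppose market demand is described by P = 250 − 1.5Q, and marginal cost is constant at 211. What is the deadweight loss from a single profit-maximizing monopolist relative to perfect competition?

Under competition P = MC = 211, so Q = (250 − 211)/1.5 = 26.
A monopolist chooses Q where MR = MC. MR = 250 − 3Q; setting this equal to 211 gives Q = 13 and P = 230.5.
DWL is the triangle between Q = 13 and Q = 26: ½·(26 − 13)·(230.5 − 211) = 126.75.

DWL = 126.75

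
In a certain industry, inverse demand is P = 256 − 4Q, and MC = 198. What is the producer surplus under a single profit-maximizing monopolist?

PS = 210.25

The monopolist equates marginal revenue to marginal cost: 256 − 8Q = 198, so Q = 7.25. From demand, P = 227.
PS = (227 − 198)·7.25 = 210.25.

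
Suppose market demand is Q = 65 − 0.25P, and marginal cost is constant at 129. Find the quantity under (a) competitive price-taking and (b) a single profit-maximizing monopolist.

Competition: Q = 32.75; Monopoly: Q = 16.375

Inverting demand: P = 260 − 4Q.
Under competition P = MC = 129, so Q = (260 − 129)/4 = 32.75.
A monopolist chooses Q where MR = MC. MR = 260 − 8Q; setting this equal to 129 gives Q = 16.375 and P = 194.5.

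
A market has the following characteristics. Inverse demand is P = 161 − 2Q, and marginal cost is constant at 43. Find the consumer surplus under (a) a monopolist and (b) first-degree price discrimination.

Monopoly: CS = 870.25; Perfect PD: CS = 0

The monopolist equates marginal revenue to marginal cost: 161 − 4Q = 43, so Q = 29.5. From demand, P = 102.
CS = ½·(161 − 102)·29.5 = 870.25.
With perfect price discrimination, output is the efficient level Q = 59 (where demand meets MC), but every buyer pays their willingness to pay: CS = 0 and PS = total surplus.
CS = 0.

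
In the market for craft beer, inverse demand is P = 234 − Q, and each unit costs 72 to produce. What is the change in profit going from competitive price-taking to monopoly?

Under competition P = MC = 72, so Q = (234 − 72)/1 = 162.
Profit = (72 − 72)·162 = 0.
Monopoly sets MR = MC: 234 − 2Q = 72 ⇒ Q = 81, P = 234 − 81 = 153.
Profit = (153 − 72)·81 = 6561.
Change in profit: 6561 − 0 = 6561.

π rises by 6561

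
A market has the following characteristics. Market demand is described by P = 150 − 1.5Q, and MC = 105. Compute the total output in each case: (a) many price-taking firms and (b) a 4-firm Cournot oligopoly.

Competitive firms price at marginal cost: P = 105, giving Q = 30.
Cournot with 4 identical firms: the symmetric best-response condition is 150 − 7.5q = 105. Each firm produces q = 6, total output Q = 24, price P = 114.

Competition: Q = 30; Cournot: Q = 24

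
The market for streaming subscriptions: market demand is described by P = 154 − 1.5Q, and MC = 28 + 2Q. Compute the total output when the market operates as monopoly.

The monopolist equates marginal revenue to marginal cost: 154 − 3Q = 28 + 2Q, so Q = 25.2. From demand, P = 116.2.

Q = 25.2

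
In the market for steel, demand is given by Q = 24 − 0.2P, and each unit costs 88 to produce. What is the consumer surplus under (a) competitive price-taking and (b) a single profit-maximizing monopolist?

Competition: CS = 102.4; Monopoly: CS = 25.6

Inverting demand: P = 120 − 5Q.
Perfect competition: P = MC = 88, so 120 − 5Q = 88 and Q = 6.4.
CS = ½·(120 − 88)·6.4 = 102.4.
The monopolist equates marginal revenue to marginal cost: 120 − 10Q = 88, so Q = 3.2. From demand, P = 104.
CS = ½·(120 − 104)·3.2 = 25.6.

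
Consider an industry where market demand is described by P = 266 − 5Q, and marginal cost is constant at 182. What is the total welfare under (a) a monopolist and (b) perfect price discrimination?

A monopolist chooses Q where MR = MC. MR = 266 − 10Q; setting this equal to 182 gives Q = 8.4 and P = 224.
CS = ½·(266 − 224)·8.4 = 176.4; PS = (224 − 182)·8.4 = 352.8; TS = 529.2.
With perfect price discrimination, output is the efficient level Q = 16.8 (where demand meets MC), but every buyer pays their willingness to pay: CS = 0 and PS = total surplus.
TS = 705.6 (equal to competitive TS).

Monopoly: TS = 529.2; Perfect PD: TS = 705.6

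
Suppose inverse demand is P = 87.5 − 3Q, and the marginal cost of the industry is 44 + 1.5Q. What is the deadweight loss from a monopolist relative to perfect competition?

DWL = 33.64

Competitive equilibrium sets price equal to marginal cost: 87.5 − 3Q = 44 + 1.5Q, so Q = 29/3 and P = 58.5.
The monopolist equates marginal revenue to marginal cost: 87.5 − 6Q = 44 + 1.5Q, so Q = 5.8. From demand, P = 70.1.
CS = ½·(87.5 − 58.5)·29/3 = 841/6; PS = (58.5·29/3 − 44·29/3 − ½·1.5·(29/3)²) = 841/12; TS = 210.25.
CS = ½·(87.5 − 70.1)·5.8 = 50.46; PS = (70.1·5.8 − 44·5.8 − ½·1.5·5.8²) = 126.15; TS = 176.61.
DWL = 210.25 − 176.61 = 33.64.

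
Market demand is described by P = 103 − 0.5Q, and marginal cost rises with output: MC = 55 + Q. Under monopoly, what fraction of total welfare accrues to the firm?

PS/TS = 0.8

Monopoly sets MR = MC: 103 − Q = 55 + Q ⇒ Q = 24, P = 103 − 0.5·24 = 91.
CS = ½·(103 − 91)·24 = 144.
PS = P·Q − VC(Q) = 91·24 − (55·24 + ½·1·24²) = 576.
Share captured = PS/TS = 576/720 = 0.8.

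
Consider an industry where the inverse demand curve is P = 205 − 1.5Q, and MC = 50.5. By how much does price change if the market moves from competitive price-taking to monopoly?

Price rises by 77.25

Competitive firms price at marginal cost: P = 50.5, giving Q = 103.
A monopolist chooses Q where MR = MC. MR = 205 − 3Q; setting this equal to 50.5 gives Q = 51.5 and P = 127.75.
Change in price: 127.75 − 50.5 = 77.25.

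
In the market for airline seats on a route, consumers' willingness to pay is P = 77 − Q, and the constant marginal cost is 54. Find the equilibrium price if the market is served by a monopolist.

P = 65.5

The monopolist equates marginal revenue to marginal cost: 77 − 2Q = 54, so Q = 11.5. From demand, P = 65.5.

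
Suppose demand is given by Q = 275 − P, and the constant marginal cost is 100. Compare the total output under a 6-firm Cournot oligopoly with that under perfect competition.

Inverting demand: P = 275 − Q.
Cournot with 6 identical firms: the symmetric best-response condition is 275 − 7q = 100. Each firm produces q = 25, total output Q = 150, price P = 125.
Competitive firms price at marginal cost: P = 100, giving Q = 175.

Cournot: Q = 150; Competition: Q = 175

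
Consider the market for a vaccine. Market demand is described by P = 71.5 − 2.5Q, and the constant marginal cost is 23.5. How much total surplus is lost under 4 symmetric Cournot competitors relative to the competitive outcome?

DWL = 18.432

Perfect competition: P = MC = 23.5, so 71.5 − 2.5Q = 23.5 and Q = 19.2.
In a 4-firm Cournot equilibrium, symmetry and the first-order condition give q = (71.5 − 23.5)/(12.5) = 3.84. So Q = 15.36 and P = 33.1.
DWL is the triangle between Q = 15.36 and Q = 19.2: ½·(19.2 − 15.36)·(33.1 − 23.5) = 18.432.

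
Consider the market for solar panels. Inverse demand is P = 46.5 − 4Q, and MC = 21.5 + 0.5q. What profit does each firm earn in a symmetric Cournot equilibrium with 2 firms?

With 2 symmetric Cournot firms, each firm's FOC gives 46.5 − 12q = 21.5 + 0.5q, so q = 2, Q = 2·2 = 4, and P = 30.5.
Each firm's profit = 30.5·2 − (21.5·2 + ½·0.5·2²) = 17.

π_i = 17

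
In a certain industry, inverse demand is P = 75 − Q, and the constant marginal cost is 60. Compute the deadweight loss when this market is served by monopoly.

Under competition P = MC = 60, so Q = (75 − 60)/1 = 15.
The monopolist equates marginal revenue to marginal cost: 75 − 2Q = 60, so Q = 7.5. From demand, P = 67.5.
DWL is the triangle between Q = 7.5 and Q = 15: ½·(15 − 7.5)·(67.5 − 60) = 28.125.

DWL = 28.125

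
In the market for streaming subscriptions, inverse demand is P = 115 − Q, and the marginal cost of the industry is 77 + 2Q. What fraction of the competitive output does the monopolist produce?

Monopoly sets MR = MC: 115 − 2Q = 77 + 2Q ⇒ Q = 9.5, P = 115 − 9.5 = 105.5.
Under competition P = MC: 115 − Q = 77 + 2Q ⇒ Q = 38/3, P = 307/3.
Ratio Q_m/Q_c = 9.5/(38/3) = 0.75.

Q_m/Q_c = 0.75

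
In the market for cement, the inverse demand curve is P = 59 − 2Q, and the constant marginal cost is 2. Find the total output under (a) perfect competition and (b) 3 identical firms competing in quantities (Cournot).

Perfect competition: P = MC = 2, so 59 − 2Q = 2 and Q = 28.5.
In a 3-firm Cournot equilibrium, symmetry and the first-order condition give q = (59 − 2)/(8) = 7.125. So Q = 21.375 and P = 16.25.

Competition: Q = 28.5; Cournot: Q = 21.375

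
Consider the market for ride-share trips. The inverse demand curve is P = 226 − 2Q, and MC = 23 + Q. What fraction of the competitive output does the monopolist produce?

Q_m/Q_c = 0.6

A monopolist chooses Q where MR = MC. MR = 226 − 4Q; setting this equal to 23 + Q gives Q = 40.6 and P = 144.8.
Competitive equilibrium sets price equal to marginal cost: 226 − 2Q = 23 + Q, so Q = 203/3 and P = 272/3.
Ratio Q_m/Q_c = 40.6/(203/3) = 0.6.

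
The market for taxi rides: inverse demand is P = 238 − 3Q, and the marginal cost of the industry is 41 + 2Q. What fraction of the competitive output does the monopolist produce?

Q_m/Q_c = 0.625

The monopolist equates marginal revenue to marginal cost: 238 − 6Q = 41 + 2Q, so Q = 24.625. From demand, P = 164.125.
Under competition P = MC: 238 − 3Q = 41 + 2Q ⇒ Q = 39.4, P = 119.8.
Ratio Q_m/Q_c = 24.625/39.4 = 0.625.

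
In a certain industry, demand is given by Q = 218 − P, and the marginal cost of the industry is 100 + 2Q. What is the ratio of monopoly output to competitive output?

Q_m/Q_c = 0.75

Inverting demand: P = 218 − Q.
The monopolist equates marginal revenue to marginal cost: 218 − 2Q = 100 + 2Q, so Q = 29.5. From demand, P = 188.5.
Competitive equilibrium sets price equal to marginal cost: 218 − Q = 100 + 2Q, so Q = 118/3 and P = 536/3.
Ratio Q_m/Q_c = 29.5/(118/3) = 0.75.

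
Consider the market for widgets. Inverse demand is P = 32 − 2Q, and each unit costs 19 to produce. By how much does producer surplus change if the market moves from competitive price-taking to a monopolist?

Competitive firms price at marginal cost: P = 19, giving Q = 6.5.
PS = (19 − 19)·6.5 = 0.
Monopoly sets MR = MC: 32 − 4Q = 19 ⇒ Q = 3.25, P = 32 − 2·3.25 = 25.5.
PS = (25.5 − 19)·3.25 = 21.125.
Change in producer surplus: 21.125 − 0 = 21.125.

PS rises by 21.125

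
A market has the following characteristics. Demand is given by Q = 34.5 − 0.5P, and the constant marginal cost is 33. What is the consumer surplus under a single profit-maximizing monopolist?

CS = 81

Inverting demand: P = 69 − 2Q.
The monopolist equates marginal revenue to marginal cost: 69 − 4Q = 33, so Q = 9. From demand, P = 51.
CS = ½·(69 − 51)·9 = 81.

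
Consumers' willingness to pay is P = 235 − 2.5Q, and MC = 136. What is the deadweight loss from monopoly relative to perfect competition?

DWL = 490.05

Under competition P = MC = 136, so Q = (235 − 136)/2.5 = 39.6.
Monopoly sets MR = MC: 235 − 5Q = 136 ⇒ Q = 19.8, P = 235 − 2.5·19.8 = 185.5.
DWL is the triangle between Q = 19.8 and Q = 39.6: ½·(39.6 − 19.8)·(185.5 − 136) = 490.05.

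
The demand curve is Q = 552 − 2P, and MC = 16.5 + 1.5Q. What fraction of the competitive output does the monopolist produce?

Q_m/Q_c = 0.8

Inverting demand: P = 276 − 0.5Q.
Monopoly sets MR = MC: 276 − Q = 16.5 + 1.5Q ⇒ Q = 103.8, P = 276 − 0.5·103.8 = 224.1.
Under competition P = MC: 276 − 0.5Q = 16.5 + 1.5Q ⇒ Q = 129.75, P = 211.125.
Ratio Q_m/Q_c = 103.8/129.75 = 0.8.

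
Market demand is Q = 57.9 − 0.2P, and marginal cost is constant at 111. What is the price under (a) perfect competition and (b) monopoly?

Inverting demand: P = 289.5 − 5Q.
Perfect competition: P = MC = 111, so 289.5 − 5Q = 111 and Q = 35.7.
A monopolist chooses Q where MR = MC. MR = 289.5 − 10Q; setting this equal to 111 gives Q = 17.85 and P = 200.25.

Competition: P = 111; Monopoly: P = 200.25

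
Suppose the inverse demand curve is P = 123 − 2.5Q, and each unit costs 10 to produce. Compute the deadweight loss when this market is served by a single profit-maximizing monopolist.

DWL = 638.45

Perfect competition: P = MC = 10, so 123 − 2.5Q = 10 and Q = 45.2.
A monopolist chooses Q where MR = MC. MR = 123 − 5Q; setting this equal to 10 gives Q = 22.6 and P = 66.5.
DWL is the triangle between Q = 22.6 and Q = 45.2: ½·(45.2 − 22.6)·(66.5 − 10) = 638.45.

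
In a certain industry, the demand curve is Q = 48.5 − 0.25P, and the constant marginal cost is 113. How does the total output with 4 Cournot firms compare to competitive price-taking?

Cournot: Q = 16.2; Competition: Q = 20.25

Inverting demand: P = 194 − 4Q.
Cournot with 4 identical firms: the symmetric best-response condition is 194 − 20q = 113. Each firm produces q = 4.05, total output Q = 16.2, price P = 129.2.
Competitive firms price at marginal cost: P = 113, giving Q = 20.25.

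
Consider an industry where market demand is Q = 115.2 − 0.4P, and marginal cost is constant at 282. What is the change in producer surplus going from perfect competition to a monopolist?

Inverting demand: P = 288 − 2.5Q.
Under competition P = MC = 282, so Q = (288 − 282)/2.5 = 2.4.
PS = (282 − 282)·2.4 = 0.
A monopolist chooses Q where MR = MC. MR = 288 − 5Q; setting this equal to 282 gives Q = 1.2 and P = 285.
PS = (285 − 282)·1.2 = 3.6.
Change in producer surplus: 3.6 − 0 = 3.6.

Producer surplus rises by 3.6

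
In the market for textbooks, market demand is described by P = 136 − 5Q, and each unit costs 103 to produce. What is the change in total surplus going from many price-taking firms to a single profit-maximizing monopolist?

Perfect competition: P = MC = 103, so 136 − 5Q = 103 and Q = 6.6.
CS = ½·(136 − 103)·6.6 = 108.9; PS = (103 − 103)·6.6 = 0; TS = 108.9.
The monopolist equates marginal revenue to marginal cost: 136 − 10Q = 103, so Q = 3.3. From demand, P = 119.5.
CS = ½·(136 − 119.5)·3.3 = 27.225; PS = (119.5 − 103)·3.3 = 54.45; TS = 81.675.
Change in total surplus: 81.675 − 108.9 = −27.225.

Total surplus falls by 27.225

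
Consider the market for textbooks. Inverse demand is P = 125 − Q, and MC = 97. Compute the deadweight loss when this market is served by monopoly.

Perfect competition: P = MC = 97, so 125 − Q = 97 and Q = 28.
Monopoly sets MR = MC: 125 − 2Q = 97 ⇒ Q = 14, P = 125 − 14 = 111.
DWL is the triangle between Q = 14 and Q = 28: ½·(28 − 14)·(111 − 97) = 98.

DWL = 98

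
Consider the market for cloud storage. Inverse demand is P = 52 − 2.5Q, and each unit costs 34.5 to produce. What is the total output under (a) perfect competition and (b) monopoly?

Competition: Q = 7; Monopoly: Q = 3.5

Under competition P = MC = 34.5, so Q = (52 − 34.5)/2.5 = 7.
The monopolist equates marginal revenue to marginal cost: 52 − 5Q = 34.5, so Q = 3.5. From demand, P = 43.25.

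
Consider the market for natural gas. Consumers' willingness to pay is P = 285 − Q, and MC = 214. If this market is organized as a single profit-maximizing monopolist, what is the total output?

Q = 35.5

Monopoly sets MR = MC: 285 − 2Q = 214 ⇒ Q = 35.5, P = 285 − 35.5 = 249.5.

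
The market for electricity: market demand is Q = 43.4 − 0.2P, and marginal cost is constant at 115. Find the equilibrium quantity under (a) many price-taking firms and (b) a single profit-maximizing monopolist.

Competition: Q = 20.4; Monopoly: Q = 10.2

Inverting demand: P = 217 − 5Q.
Under competition P = MC = 115, so Q = (217 − 115)/5 = 20.4.
The monopolist equates marginal revenue to marginal cost: 217 − 10Q = 115, so Q = 10.2. From demand, P = 166.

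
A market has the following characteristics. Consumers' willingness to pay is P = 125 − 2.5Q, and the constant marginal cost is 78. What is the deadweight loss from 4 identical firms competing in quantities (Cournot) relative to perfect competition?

DWL = 17.672

Under competition P = MC = 78, so Q = (125 − 78)/2.5 = 18.8.
Cournot with 4 identical firms: the symmetric best-response condition is 125 − 12.5q = 78. Each firm produces q = 3.76, total output Q = 15.04, price P = 87.4.
DWL is the triangle between Q = 15.04 and Q = 18.8: ½·(18.8 − 15.04)·(87.4 − 78) = 17.672.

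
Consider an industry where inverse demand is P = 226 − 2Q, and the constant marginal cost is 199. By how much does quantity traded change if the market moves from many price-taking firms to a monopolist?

Competitive firms price at marginal cost: P = 199, giving Q = 13.5.
The monopolist equates marginal revenue to marginal cost: 226 − 4Q = 199, so Q = 6.75. From demand, P = 212.5.
Change in quantity traded: 6.75 − 13.5 = −6.75.

Q falls by 6.75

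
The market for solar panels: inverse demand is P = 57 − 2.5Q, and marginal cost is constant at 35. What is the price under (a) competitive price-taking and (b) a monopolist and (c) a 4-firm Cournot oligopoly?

Competition: P = 35; Monopoly: P = 46; Cournot: P = 39.4

Competitive firms price at marginal cost: P = 35, giving Q = 8.8.
The monopolist equates marginal revenue to marginal cost: 57 − 5Q = 35, so Q = 4.4. From demand, P = 46.
Cournot with 4 identical firms: the symmetric best-response condition is 57 − 12.5q = 35. Each firm produces q = 1.76, total output Q = 7.04, price P = 39.4.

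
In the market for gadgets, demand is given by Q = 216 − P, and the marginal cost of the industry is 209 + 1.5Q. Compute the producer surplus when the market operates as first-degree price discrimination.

Inverting demand: P = 216 − Q.
With perfect price discrimination, output is the efficient level Q = 2.8 (where demand meets MC), but every buyer pays their willingness to pay: CS = 0 and PS = total surplus.
PS = ½·(216 − 209)·2.8 = 9.8.

PS = 9.8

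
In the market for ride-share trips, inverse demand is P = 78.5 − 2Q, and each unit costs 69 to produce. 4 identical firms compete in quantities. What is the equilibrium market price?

With 4 symmetric Cournot firms, each firm's FOC gives 78.5 − 10q = 69, so q = 0.95, Q = 4·0.95 = 3.8, and P = 70.9.

P = 70.9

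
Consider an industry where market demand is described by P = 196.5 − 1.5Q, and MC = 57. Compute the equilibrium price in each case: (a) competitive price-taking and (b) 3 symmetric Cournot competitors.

Under competition P = MC = 57, so Q = (196.5 − 57)/1.5 = 93.
Cournot with 3 identical firms: the symmetric best-response condition is 196.5 − 6q = 57. Each firm produces q = 23.25, total output Q = 69.75, price P = 91.875.

Competition: P = 57; Cournot: P = 91.875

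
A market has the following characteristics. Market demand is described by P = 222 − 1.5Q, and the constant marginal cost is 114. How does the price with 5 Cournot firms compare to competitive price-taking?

Cournot with 5 identical firms: the symmetric best-response condition is 222 − 9q = 114. Each firm produces q = 12, total output Q = 60, price P = 132.
Perfect competition: P = MC = 114, so 222 − 1.5Q = 114 and Q = 72.

Cournot: P = 132; Competition: P = 114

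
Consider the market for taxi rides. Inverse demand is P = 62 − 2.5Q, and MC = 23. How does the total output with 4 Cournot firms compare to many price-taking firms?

Cournot with 4 identical firms: the symmetric best-response condition is 62 − 12.5q = 23. Each firm produces q = 3.12, total output Q = 12.48, price P = 30.8.
Competitive firms price at marginal cost: P = 23, giving Q = 15.6.

Cournot: Q = 12.48; Competition: Q = 15.6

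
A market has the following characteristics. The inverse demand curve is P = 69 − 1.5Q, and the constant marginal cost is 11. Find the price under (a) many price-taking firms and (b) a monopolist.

Under competition P = MC = 11, so Q = (69 − 11)/1.5 = 116/3.
Monopoly sets MR = MC: 69 − 3Q = 11 ⇒ Q = 58/3, P = 69 − 1.5·58/3 = 40.

Competition: P = 11; Monopoly: P = 40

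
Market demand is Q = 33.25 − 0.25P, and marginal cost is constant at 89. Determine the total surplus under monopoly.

TS = 181.5

Inverting demand: P = 133 − 4Q.
Monopoly sets MR = MC: 133 − 8Q = 89 ⇒ Q = 5.5, P = 133 − 4·5.5 = 111.
CS = ½·(133 − 111)·5.5 = 60.5; PS = (111 − 89)·5.5 = 121; TS = 181.5.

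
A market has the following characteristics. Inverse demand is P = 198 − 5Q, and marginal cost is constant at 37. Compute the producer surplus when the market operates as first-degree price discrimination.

PS = 2592.1

A perfectly discriminating monopolist sells every unit with P(Q) ≥ MC(Q), so output equals the competitive quantity Q = 32.2. Each buyer pays their reservation price, so CS = 0 and the firm captures all surplus.
PS = ½·(198 − 37)·32.2 = 2592.1.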